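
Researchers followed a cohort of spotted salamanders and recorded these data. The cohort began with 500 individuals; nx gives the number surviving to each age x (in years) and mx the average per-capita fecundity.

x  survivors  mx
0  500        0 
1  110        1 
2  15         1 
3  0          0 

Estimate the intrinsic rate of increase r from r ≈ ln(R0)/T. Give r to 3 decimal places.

lx = nx/n0 = nx/500: 1, 0.22, 0.03, 0
R0 = Σ lx·mx = 0 + 0.22 + 0.03 + 0 = 0.25
Σ x·lx·mx = 0.28; T = 0.28/0.25 = 1.12
r ≈ ln(R0)/T = ln(0.25)/1.12 = -1.23776… → -1.238

-1.238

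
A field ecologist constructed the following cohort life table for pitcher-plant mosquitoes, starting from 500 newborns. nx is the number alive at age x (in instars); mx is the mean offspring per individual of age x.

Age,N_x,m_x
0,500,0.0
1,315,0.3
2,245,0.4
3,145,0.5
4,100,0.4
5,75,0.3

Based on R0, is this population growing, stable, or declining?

declining

lx = nx/n0 = nx/500: 1, 0.63, 0.49, 0.29, 0.2, 0.15
R0 = Σ lx·mx = 0 + 0.189 + 0.196 + 0.145 + 0.08 + 0.045 = 0.655
R0 < 1, so the population is declining.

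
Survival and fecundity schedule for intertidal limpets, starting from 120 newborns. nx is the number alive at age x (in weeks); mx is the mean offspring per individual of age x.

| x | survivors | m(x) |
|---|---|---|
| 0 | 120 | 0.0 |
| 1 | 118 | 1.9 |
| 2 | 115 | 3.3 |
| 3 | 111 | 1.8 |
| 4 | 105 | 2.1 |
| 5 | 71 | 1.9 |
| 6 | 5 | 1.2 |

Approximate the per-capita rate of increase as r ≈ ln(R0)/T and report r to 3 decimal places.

0.834

lx = nx/n0 = nx/120: 1, 0.98333…, 0.95833…, 0.925, 0.875, 0.59167…, 0.04167…
R0 = Σ lx·mx = 0 + 1.86833… + 3.1625… + 1.665 + 1.8375 + 1.12417… + 0.05… = 9.7075…
Σ x·lx·mx = 26.459167…; T = 26.459167…/9.7075… = 2.72564…
r ≈ ln(R0)/T = ln(9.7075…)/2.72564… = 0.83389… → 0.834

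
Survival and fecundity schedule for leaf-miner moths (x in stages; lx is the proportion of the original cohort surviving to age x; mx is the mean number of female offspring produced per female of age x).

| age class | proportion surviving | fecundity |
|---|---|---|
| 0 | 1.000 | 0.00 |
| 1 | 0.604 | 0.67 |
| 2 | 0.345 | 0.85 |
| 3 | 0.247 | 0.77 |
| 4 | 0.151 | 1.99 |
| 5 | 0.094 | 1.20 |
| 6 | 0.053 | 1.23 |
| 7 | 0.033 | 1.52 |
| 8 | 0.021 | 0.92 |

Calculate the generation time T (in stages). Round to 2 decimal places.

lx·mx: 0, 0.40468, 0.29325, 0.19019, 0.30049, 0.1128, 0.06519, 0.05016, 0.01932 → R0 = 1.43608
x·lx·mx: 0, 0.40468, 0.5865, 0.57057, 1.20196, 0.564, 0.39114, 0.35112, 0.15456 → Σ = 4.22453
T = 4.22453 / 1.43608 = 2.941709… → 2.94

2.94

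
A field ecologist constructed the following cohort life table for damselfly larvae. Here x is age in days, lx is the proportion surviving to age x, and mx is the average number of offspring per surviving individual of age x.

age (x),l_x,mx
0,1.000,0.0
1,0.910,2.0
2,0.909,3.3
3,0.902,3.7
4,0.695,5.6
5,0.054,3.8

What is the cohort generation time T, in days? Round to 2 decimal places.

2.81

lx·mx: 0, 1.82, 2.9997, 3.3374, 3.892, 0.2052 → R0 = 12.2543
x·lx·mx: 0, 1.82, 5.9994, 10.0122, 15.568, 1.026 → Σ = 34.4256
T = 34.4256 / 12.2543 = 2.809267… → 2.81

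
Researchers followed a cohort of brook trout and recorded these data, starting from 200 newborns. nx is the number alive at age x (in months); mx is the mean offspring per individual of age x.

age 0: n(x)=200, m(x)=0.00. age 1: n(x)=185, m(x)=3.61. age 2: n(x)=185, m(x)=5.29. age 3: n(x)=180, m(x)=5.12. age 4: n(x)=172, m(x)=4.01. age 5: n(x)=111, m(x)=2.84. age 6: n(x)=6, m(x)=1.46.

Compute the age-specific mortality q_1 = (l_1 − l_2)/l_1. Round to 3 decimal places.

lx = nx/n0 = nx/200: 1, 0.925, 0.925, 0.9, 0.86, 0.555, 0.03
q_1 = (l_1 − l_2) / l_1 = (0.925 − 0.925) / 0.925
     = 0 / 0.925 = 0 → 0.000

0.000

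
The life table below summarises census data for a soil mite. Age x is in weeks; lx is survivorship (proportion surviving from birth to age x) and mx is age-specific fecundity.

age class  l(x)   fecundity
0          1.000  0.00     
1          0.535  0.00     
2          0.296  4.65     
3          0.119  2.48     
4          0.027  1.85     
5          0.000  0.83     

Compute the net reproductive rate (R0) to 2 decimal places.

1.72

lx·mx by age: 0, 0, 1.3764, 0.29512, 0.04995, 0
R0 = Σ lx·mx = 1.72147 → 1.72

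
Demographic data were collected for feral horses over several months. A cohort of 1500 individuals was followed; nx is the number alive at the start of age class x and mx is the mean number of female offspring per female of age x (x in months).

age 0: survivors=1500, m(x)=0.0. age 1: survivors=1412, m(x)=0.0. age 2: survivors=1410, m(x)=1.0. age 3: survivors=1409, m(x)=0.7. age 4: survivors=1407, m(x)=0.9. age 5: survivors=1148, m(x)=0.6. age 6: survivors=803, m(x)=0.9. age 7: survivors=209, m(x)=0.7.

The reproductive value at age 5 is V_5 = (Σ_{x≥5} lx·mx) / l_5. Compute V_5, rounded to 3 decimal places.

1.357

lx = nx/n0 = nx/1500: 1, 0.94133…, 0.94, 0.93933…, 0.938, 0.76533…, 0.53533…, 0.13933…
lx·mx for x ≥ 5: 0.4592…, 0.4818…, 0.097533… → sum = 1.038533…
V_5 = 1.038533… / l_5 = 1.038533… / 0.765333… = 1.356969… → 1.357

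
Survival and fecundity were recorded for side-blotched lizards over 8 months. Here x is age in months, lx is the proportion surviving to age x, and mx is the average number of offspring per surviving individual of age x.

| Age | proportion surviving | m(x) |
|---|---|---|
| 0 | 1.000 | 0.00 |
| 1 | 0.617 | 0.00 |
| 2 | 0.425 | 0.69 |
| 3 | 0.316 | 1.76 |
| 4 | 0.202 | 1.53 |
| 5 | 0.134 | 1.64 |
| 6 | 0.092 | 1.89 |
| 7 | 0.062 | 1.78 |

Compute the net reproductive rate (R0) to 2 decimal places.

1.66

lx·mx by age: 0, 0, 0.29325, 0.55616, 0.30906, 0.21976, 0.17388, 0.11036
R0 = Σ lx·mx = 1.66247 → 1.66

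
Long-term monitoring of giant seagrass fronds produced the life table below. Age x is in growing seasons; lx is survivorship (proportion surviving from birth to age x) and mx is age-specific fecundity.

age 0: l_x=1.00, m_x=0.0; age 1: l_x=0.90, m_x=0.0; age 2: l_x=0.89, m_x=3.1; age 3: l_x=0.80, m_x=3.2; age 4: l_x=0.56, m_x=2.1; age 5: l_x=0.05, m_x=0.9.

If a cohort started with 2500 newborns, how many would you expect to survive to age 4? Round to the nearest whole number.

Expected survivors = N0 · l_4 = 2500 × 0.56 = 1400 → 1400

1400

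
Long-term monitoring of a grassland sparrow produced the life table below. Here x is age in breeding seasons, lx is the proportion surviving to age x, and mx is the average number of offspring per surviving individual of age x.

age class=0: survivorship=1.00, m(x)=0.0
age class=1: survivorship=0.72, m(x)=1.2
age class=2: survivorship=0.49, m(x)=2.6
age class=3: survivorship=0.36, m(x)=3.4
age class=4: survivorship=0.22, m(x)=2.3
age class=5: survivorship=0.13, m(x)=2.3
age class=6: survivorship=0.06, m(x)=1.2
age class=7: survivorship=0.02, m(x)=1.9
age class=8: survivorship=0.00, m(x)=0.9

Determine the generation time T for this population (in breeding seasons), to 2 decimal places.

lx·mx: 0, 0.864, 1.274, 1.224, 0.506, 0.299, 0.072, 0.038, 0 → R0 = 4.277
x·lx·mx: 0, 0.864, 2.548, 3.672, 2.024, 1.495, 0.432, 0.266, 0 → Σ = 11.301
T = 11.301 / 4.277 = 2.642273… → 2.64

2.64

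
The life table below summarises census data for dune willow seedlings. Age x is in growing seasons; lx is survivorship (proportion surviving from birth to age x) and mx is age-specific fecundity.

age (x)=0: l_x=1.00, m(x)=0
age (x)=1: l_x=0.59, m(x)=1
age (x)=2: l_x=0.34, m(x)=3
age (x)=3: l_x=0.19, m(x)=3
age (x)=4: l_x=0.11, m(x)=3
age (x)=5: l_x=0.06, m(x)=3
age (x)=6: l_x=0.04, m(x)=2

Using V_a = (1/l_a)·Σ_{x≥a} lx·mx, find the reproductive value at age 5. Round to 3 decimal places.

4.333

lx·mx for x ≥ 5: 0.18, 0.08 → sum = 0.26
V_5 = 0.26 / l_5 = 0.26 / 0.06 = 4.333333… → 4.333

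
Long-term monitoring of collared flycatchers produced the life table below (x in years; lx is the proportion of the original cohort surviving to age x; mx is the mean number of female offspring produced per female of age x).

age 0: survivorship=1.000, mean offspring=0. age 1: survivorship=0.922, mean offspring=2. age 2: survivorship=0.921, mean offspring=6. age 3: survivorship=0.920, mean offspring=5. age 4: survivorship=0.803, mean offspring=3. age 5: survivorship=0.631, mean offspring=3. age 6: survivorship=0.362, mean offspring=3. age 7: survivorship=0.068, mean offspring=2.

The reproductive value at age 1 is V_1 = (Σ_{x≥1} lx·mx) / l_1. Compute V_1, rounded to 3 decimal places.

18.974

lx·mx for x ≥ 1: 1.844, 5.526, 4.6, 2.409, 1.893, 1.086, 0.136 → sum = 17.494
V_1 = 17.494 / l_1 = 17.494 / 0.922 = 18.97397… → 18.974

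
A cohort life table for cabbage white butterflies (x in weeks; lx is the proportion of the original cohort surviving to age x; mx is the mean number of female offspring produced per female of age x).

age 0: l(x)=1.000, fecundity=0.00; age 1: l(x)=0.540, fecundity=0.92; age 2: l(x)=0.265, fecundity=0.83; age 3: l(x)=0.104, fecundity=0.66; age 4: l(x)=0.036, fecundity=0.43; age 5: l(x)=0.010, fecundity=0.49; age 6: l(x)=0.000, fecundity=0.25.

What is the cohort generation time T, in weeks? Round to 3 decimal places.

lx·mx: 0, 0.4968, 0.21995, 0.06864, 0.01548, 0.0049, 0 → R0 = 0.80577
x·lx·mx: 0, 0.4968, 0.4399, 0.20592, 0.06192, 0.0245, 0 → Σ = 1.22904
T = 1.22904 / 0.80577 = 1.525299… → 1.525

1.525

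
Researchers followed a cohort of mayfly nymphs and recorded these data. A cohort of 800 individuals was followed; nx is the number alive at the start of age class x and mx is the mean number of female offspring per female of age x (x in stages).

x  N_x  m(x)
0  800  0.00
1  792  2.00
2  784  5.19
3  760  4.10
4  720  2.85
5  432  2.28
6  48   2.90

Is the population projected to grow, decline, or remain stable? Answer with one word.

growing

lx = nx/n0 = nx/800: 1, 0.99, 0.98, 0.95, 0.9, 0.54, 0.06
R0 = Σ lx·mx = 0 + 1.98 + 5.0862 + 3.895 + 2.565 + 1.2312 + 0.174 = 14.9314
R0 > 1, so the population is growing.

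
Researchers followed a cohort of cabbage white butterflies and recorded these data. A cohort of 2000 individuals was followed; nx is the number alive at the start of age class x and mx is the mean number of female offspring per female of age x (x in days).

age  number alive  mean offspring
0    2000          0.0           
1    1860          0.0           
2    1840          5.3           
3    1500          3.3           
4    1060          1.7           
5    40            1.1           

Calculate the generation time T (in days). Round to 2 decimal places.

2.52

lx = nx/n0 = nx/2000: 1, 0.93, 0.92, 0.75, 0.53, 0.02
lx·mx: 0, 0, 4.876, 2.475, 0.901, 0.022 → R0 = 8.274
x·lx·mx: 0, 0, 9.752, 7.425, 3.604, 0.11 → Σ = 20.891
T = 20.891 / 8.274 = 2.524897… → 2.52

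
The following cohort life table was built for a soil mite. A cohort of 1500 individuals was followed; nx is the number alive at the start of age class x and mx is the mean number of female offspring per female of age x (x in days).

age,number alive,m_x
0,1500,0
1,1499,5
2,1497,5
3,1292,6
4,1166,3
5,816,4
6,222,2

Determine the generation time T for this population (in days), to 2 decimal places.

lx = nx/n0 = nx/1500: 1, 0.99933…, 0.998, 0.86133…, 0.77733…, 0.544, 0.148
lx·mx: 0, 4.996667…, 4.99, 5.168…, 2.332…, 2.176, 0.296 → R0 = 19.958667…
x·lx·mx: 0, 4.996667…, 9.98, 15.504…, 9.328…, 10.88, 1.776 → Σ = 52.464667…
T = 52.464667… / 19.958667… = 2.628666… → 2.63

2.63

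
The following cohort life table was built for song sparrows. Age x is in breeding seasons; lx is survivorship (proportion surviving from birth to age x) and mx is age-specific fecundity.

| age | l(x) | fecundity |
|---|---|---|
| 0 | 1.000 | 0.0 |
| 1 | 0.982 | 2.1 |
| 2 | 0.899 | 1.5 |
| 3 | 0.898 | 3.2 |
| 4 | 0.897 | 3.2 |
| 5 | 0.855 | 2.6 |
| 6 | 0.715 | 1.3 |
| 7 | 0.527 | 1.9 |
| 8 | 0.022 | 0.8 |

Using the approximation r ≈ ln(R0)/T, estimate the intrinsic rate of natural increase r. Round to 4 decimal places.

R0 = Σ lx·mx = 0 + 2.0622 + 1.3485 + 2.8736 + 2.8704 + 2.223 + 0.9295 + 1.0013 + 0.0176 = 13.3261
Σ x·lx·mx = 48.7035; T = 48.7035/13.3261 = 3.65475…
r ≈ ln(R0)/T = ln(13.3261)/3.65475… = 0.708592… → 0.7086

0.7086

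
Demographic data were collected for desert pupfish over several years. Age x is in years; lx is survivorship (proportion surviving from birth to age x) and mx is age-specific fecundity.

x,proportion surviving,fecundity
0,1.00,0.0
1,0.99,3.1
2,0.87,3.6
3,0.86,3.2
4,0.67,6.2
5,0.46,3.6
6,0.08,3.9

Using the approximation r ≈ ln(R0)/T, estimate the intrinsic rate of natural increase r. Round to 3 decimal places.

R0 = Σ lx·mx = 0 + 3.069 + 3.132 + 2.752 + 4.154 + 1.656 + 0.312 = 15.075
Σ x·lx·mx = 44.357; T = 44.357/15.075 = 2.94242…
r ≈ ln(R0)/T = ln(15.075)/2.94242… = 0.92204… → 0.922

0.922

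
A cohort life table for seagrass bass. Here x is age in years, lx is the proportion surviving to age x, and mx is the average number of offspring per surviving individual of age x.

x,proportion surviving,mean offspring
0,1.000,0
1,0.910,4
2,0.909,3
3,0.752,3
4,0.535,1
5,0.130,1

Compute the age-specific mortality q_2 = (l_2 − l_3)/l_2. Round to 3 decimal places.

0.173

q_2 = (l_2 − l_3) / l_2 = (0.909 − 0.752) / 0.909
     = 0.157 / 0.909 = 0.172717… → 0.173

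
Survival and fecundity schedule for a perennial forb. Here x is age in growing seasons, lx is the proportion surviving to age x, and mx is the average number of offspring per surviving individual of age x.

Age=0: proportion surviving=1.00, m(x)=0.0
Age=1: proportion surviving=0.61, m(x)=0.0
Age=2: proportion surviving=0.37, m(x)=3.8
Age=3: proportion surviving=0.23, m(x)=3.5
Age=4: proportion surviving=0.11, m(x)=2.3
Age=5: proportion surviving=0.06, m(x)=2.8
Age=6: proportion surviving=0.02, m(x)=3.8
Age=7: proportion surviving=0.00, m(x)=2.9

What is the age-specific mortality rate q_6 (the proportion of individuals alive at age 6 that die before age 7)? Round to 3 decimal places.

q_6 = (l_6 − l_7) / l_6 = (0.02 − 0) / 0.02
     = 0.02 / 0.02 = 1 → 1.000

1.000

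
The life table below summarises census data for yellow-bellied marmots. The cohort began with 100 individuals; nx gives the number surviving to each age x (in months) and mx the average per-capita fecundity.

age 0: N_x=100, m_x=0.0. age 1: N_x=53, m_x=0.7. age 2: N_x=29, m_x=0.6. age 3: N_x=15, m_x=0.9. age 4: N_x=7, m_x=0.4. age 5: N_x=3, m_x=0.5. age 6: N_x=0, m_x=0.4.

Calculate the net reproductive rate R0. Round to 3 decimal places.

lx = nx/n0 = nx/100: 1, 0.53, 0.29, 0.15, 0.07, 0.03, 0
lx·mx by age: 0, 0.371, 0.174, 0.135, 0.028, 0.015, 0
R0 = Σ lx·mx = 0.723 → 0.723

0.723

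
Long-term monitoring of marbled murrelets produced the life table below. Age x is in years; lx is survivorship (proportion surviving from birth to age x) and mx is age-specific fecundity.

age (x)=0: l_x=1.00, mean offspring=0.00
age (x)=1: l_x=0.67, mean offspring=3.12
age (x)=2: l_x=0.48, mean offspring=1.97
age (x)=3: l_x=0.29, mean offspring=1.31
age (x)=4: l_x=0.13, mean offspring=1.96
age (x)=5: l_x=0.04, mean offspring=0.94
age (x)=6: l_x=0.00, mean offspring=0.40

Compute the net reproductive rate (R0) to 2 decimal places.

3.71

lx·mx by age: 0, 2.0904, 0.9456, 0.3799, 0.2548, 0.0376, 0
R0 = Σ lx·mx = 3.7083 → 3.71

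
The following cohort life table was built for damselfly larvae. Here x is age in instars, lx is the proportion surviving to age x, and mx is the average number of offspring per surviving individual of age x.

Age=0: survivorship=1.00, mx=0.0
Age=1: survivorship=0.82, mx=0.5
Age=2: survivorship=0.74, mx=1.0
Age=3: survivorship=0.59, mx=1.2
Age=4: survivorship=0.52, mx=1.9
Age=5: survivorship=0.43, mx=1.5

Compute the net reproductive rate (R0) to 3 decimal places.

lx·mx by age: 0, 0.41, 0.74, 0.708, 0.988, 0.645
R0 = Σ lx·mx = 3.491 → 3.491

3.491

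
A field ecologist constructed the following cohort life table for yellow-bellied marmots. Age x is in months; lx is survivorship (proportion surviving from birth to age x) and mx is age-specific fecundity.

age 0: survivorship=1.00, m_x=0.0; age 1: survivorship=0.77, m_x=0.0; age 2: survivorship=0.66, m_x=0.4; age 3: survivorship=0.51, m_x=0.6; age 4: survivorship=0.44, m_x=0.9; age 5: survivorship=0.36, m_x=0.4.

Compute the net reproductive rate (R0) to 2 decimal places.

lx·mx by age: 0, 0, 0.264, 0.306, 0.396, 0.144
R0 = Σ lx·mx = 1.11 → 1.11

1.11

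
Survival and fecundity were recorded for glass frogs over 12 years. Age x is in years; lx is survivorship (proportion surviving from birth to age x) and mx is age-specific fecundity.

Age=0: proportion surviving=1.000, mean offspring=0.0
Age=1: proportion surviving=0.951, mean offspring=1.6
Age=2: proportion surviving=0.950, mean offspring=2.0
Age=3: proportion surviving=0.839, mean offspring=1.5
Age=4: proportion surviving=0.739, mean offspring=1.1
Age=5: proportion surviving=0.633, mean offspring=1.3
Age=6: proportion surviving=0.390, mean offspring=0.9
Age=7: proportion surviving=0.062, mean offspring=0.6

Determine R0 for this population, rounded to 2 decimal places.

lx·mx by age: 0, 1.5216, 1.9, 1.2585, 0.8129, 0.8229, 0.351, 0.0372
R0 = Σ lx·mx = 6.7041 → 6.70

6.70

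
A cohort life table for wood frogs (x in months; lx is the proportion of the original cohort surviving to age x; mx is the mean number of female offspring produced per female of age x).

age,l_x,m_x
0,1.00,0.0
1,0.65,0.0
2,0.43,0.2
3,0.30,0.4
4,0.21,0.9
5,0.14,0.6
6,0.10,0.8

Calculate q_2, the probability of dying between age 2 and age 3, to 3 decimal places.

q_2 = (l_2 − l_3) / l_2 = (0.43 − 0.3) / 0.43
     = 0.13 / 0.43 = 0.302326… → 0.302

0.302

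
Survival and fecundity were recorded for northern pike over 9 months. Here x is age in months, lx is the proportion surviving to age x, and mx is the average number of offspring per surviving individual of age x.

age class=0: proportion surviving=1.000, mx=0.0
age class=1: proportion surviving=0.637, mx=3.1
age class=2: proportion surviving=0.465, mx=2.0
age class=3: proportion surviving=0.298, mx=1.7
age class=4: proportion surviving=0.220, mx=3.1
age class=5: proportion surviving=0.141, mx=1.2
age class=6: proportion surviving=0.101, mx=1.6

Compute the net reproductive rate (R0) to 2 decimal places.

4.42

lx·mx by age: 0, 1.9747, 0.93, 0.5066, 0.682, 0.1692, 0.1616
R0 = Σ lx·mx = 4.4241 → 4.42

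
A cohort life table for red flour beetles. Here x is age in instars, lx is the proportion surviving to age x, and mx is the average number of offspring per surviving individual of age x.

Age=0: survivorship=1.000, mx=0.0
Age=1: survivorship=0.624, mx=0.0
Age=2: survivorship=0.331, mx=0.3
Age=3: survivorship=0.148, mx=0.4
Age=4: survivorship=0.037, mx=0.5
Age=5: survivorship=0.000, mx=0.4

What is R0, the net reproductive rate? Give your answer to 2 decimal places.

lx·mx by age: 0, 0, 0.0993, 0.0592, 0.0185, 0
R0 = Σ lx·mx = 0.177 → 0.18

0.18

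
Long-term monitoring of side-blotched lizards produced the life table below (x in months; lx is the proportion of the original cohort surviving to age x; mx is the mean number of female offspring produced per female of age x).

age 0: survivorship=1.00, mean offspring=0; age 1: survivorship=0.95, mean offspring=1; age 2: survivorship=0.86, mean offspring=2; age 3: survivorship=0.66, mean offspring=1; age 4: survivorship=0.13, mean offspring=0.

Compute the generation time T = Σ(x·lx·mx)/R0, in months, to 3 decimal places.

lx·mx: 0, 0.95, 1.72, 0.66, 0 → R0 = 3.33
x·lx·mx: 0, 0.95, 3.44, 1.98, 0 → Σ = 6.37
T = 6.37 / 3.33 = 1.912913… → 1.913

1.913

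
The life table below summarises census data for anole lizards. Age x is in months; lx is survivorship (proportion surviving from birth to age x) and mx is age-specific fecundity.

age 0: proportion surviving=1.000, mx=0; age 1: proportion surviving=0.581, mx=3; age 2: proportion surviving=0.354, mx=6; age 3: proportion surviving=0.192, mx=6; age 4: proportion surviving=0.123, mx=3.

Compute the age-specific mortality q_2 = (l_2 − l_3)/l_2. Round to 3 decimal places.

0.458

q_2 = (l_2 − l_3) / l_2 = (0.354 − 0.192) / 0.354
     = 0.162 / 0.354 = 0.457627… → 0.458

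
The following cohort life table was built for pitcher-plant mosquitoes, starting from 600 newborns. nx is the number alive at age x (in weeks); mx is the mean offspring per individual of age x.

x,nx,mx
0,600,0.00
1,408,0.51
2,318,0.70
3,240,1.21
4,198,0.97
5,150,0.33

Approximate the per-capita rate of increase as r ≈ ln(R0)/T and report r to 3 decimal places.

lx = nx/n0 = nx/600: 1, 0.68, 0.53, 0.4, 0.33, 0.25
R0 = Σ lx·mx = 0 + 0.3468 + 0.371 + 0.484 + 0.3201 + 0.0825 = 1.6044
Σ x·lx·mx = 4.2337; T = 4.2337/1.6044 = 2.63881…
r ≈ ln(R0)/T = ln(1.6044)/2.63881… = 0.17915… → 0.179

0.179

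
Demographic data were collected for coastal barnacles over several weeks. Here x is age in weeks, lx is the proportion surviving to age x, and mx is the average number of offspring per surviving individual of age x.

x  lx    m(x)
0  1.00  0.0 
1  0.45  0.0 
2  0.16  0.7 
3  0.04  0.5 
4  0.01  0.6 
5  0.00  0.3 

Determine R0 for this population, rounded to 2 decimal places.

0.14

lx·mx by age: 0, 0, 0.112, 0.02, 0.006, 0
R0 = Σ lx·mx = 0.138 → 0.14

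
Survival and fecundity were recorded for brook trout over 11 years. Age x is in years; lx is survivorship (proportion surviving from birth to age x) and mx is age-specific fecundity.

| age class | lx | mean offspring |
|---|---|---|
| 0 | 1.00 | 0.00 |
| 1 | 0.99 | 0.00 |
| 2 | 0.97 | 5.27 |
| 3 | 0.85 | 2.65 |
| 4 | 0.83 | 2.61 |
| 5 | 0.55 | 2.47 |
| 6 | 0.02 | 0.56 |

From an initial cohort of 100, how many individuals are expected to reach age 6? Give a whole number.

2

Expected survivors = N0 · l_6 = 100 × 0.02 = 2 → 2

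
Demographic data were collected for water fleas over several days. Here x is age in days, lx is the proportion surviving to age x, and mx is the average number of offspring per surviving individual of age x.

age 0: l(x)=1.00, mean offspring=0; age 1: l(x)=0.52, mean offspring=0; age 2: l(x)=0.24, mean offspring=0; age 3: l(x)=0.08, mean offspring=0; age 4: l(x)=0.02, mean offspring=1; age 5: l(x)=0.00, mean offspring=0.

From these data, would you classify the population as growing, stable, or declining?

declining

R0 = Σ lx·mx = 0 + 0 + 0 + 0 + 0.02 + 0 = 0.02
R0 < 1, so the population is declining.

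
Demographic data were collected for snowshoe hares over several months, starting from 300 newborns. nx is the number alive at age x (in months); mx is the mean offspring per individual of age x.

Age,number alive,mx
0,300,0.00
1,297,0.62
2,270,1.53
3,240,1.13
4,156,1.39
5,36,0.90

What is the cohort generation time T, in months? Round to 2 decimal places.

2.55

lx = nx/n0 = nx/300: 1, 0.99, 0.9, 0.8, 0.52, 0.12
lx·mx: 0, 0.6138, 1.377, 0.904, 0.7228, 0.108 → R0 = 3.7256
x·lx·mx: 0, 0.6138, 2.754, 2.712, 2.8912, 0.54 → Σ = 9.511
T = 9.511 / 3.7256 = 2.552877… → 2.55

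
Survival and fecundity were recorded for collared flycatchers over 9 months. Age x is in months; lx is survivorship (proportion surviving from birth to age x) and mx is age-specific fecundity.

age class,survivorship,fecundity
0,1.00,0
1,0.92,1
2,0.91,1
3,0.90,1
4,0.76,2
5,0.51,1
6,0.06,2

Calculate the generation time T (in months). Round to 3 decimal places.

lx·mx: 0, 0.92, 0.91, 0.9, 1.52, 0.51, 0.12 → R0 = 4.88
x·lx·mx: 0, 0.92, 1.82, 2.7, 6.08, 2.55, 0.72 → Σ = 14.79
T = 14.79 / 4.88 = 3.030738… → 3.031

3.031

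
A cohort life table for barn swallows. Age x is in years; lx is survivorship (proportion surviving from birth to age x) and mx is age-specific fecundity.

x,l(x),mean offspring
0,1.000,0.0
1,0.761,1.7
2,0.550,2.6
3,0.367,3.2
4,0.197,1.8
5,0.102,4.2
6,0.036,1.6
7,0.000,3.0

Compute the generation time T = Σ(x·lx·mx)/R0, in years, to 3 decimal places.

lx·mx: 0, 1.2937, 1.43, 1.1744, 0.3546, 0.4284, 0.0576, 0 → R0 = 4.7387
x·lx·mx: 0, 1.2937, 2.86, 3.5232, 1.4184, 2.142, 0.3456, 0 → Σ = 11.5829
T = 11.5829 / 4.7387 = 2.44432… → 2.444

2.444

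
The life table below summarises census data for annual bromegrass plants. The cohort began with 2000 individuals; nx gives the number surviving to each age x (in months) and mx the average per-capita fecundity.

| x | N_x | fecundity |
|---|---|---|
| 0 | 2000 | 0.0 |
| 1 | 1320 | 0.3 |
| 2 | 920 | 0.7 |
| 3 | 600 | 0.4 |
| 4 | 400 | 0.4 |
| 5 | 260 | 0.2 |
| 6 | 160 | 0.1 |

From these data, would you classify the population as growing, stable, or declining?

lx = nx/n0 = nx/2000: 1, 0.66, 0.46, 0.3, 0.2, 0.13, 0.08
R0 = Σ lx·mx = 0 + 0.198 + 0.322 + 0.12 + 0.08 + 0.026 + 0.008 = 0.754
R0 < 1, so the population is declining.

declining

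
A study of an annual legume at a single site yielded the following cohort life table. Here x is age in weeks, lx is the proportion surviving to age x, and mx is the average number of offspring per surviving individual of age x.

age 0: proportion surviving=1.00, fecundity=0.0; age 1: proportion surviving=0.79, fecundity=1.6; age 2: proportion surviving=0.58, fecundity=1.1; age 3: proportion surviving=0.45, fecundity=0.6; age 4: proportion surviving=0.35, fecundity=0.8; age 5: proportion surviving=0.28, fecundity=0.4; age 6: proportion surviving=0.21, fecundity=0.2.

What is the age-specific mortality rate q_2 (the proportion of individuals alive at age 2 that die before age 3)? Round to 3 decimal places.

q_2 = (l_2 − l_3) / l_2 = (0.58 − 0.45) / 0.58
     = 0.13 / 0.58 = 0.224138… → 0.224

0.224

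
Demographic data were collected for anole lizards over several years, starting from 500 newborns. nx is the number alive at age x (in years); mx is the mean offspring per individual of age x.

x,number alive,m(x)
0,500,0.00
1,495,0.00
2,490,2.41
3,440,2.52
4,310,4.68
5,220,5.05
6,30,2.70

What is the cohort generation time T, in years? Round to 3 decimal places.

3.554

lx = nx/n0 = nx/500: 1, 0.99, 0.98, 0.88, 0.62, 0.44, 0.06
lx·mx: 0, 0, 2.3618, 2.2176, 2.9016, 2.222, 0.162 → R0 = 9.865
x·lx·mx: 0, 0, 4.7236, 6.6528, 11.6064, 11.11, 0.972 → Σ = 35.0648
T = 35.0648 / 9.865 = 3.554465… → 3.554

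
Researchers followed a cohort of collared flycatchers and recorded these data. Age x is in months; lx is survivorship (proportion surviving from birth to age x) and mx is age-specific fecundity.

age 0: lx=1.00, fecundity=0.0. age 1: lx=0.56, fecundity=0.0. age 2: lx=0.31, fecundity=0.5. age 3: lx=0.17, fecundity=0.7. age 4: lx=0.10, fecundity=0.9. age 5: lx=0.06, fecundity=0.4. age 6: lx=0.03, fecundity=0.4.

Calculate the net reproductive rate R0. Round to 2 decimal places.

0.40

lx·mx by age: 0, 0, 0.155, 0.119, 0.09, 0.024, 0.012
R0 = Σ lx·mx = 0.4 → 0.40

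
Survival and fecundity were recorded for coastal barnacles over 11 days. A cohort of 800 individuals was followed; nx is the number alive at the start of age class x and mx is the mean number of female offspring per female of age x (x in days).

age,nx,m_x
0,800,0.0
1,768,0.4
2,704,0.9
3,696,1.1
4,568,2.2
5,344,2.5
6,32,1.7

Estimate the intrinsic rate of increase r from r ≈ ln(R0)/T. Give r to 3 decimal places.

lx = nx/n0 = nx/800: 1, 0.96, 0.88, 0.87, 0.71, 0.43, 0.04
R0 = Σ lx·mx = 0 + 0.384 + 0.792 + 0.957 + 1.562 + 1.075 + 0.068 = 4.838
Σ x·lx·mx = 16.87; T = 16.87/4.838 = 3.48698…
r ≈ ln(R0)/T = ln(4.838)/3.48698… = 0.45211… → 0.452

0.452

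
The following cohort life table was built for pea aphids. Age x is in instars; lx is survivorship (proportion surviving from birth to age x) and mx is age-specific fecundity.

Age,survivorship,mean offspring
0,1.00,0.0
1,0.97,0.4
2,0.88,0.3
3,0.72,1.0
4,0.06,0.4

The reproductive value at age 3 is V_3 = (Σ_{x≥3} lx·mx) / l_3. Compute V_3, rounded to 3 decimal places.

lx·mx for x ≥ 3: 0.72, 0.024 → sum = 0.744
V_3 = 0.744 / l_3 = 0.744 / 0.72 = 1.033333… → 1.033

1.033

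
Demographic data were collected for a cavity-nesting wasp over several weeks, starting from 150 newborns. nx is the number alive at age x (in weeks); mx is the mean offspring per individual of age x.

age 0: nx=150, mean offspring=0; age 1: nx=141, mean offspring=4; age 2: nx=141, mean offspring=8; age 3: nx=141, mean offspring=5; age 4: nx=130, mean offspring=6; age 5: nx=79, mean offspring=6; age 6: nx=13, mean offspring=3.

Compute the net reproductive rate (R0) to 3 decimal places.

24.600

lx = nx/n0 = nx/150: 1, 0.94, 0.94, 0.94, 0.86667…, 0.52667…, 0.08667…
lx·mx by age: 0, 3.76, 7.52, 4.7, 5.2…, 3.16…, 0.26…
R0 = Σ lx·mx = 24.6… → 24.600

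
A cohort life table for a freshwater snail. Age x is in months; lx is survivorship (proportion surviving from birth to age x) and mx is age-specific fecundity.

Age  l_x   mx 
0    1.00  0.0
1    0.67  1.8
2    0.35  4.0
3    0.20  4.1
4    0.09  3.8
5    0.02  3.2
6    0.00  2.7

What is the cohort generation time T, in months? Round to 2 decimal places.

lx·mx: 0, 1.206, 1.4, 0.82, 0.342, 0.064, 0 → R0 = 3.832
x·lx·mx: 0, 1.206, 2.8, 2.46, 1.368, 0.32, 0 → Σ = 8.154
T = 8.154 / 3.832 = 2.127871… → 2.13

2.13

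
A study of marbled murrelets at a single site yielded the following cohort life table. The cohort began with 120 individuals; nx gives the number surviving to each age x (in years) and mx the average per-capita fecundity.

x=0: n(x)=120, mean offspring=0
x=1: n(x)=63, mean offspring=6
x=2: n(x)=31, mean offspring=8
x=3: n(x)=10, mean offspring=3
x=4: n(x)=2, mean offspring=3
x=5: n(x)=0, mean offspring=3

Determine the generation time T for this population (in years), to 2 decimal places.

1.49

lx = nx/n0 = nx/120: 1, 0.525, 0.25833…, 0.08333…, 0.01667…, 0
lx·mx: 0, 3.15, 2.066667…, 0.25…, 0.05…, 0 → R0 = 5.516667…
x·lx·mx: 0, 3.15, 4.133333…, 0.75…, 0.2…, 0 → Σ = 8.233333…
T = 8.233333… / 5.516667… = 1.492447… → 1.49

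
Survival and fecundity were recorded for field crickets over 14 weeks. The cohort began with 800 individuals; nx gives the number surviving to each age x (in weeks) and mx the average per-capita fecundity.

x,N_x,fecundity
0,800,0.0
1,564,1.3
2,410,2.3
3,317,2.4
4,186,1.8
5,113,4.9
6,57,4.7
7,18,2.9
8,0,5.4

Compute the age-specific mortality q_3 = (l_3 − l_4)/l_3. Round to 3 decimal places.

lx = nx/n0 = nx/800: 1, 0.705, 0.5125, 0.39625, 0.2325, 0.14125, 0.07125, 0.0225, 0
q_3 = (l_3 − l_4) / l_3 = (0.39625 − 0.2325) / 0.39625
     = 0.16375 / 0.39625 = 0.413249… → 0.413

0.413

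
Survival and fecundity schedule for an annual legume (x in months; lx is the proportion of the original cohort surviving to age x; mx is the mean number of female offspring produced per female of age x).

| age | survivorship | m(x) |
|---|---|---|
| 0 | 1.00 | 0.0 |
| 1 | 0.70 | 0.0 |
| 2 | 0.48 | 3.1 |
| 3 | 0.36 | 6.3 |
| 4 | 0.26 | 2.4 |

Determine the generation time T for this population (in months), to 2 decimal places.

2.80

lx·mx: 0, 0, 1.488, 2.268, 0.624 → R0 = 4.38
x·lx·mx: 0, 0, 2.976, 6.804, 2.496 → Σ = 12.276
T = 12.276 / 4.38 = 2.80274… → 2.80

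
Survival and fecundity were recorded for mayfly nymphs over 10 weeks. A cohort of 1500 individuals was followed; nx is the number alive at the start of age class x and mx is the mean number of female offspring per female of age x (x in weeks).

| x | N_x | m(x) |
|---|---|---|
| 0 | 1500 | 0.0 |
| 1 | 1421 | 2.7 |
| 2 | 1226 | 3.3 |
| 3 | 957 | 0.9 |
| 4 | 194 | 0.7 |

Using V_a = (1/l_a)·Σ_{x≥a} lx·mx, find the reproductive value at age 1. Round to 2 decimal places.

6.25

lx = nx/n0 = nx/1500: 1, 0.94733…, 0.81733…, 0.638, 0.12933…
lx·mx for x ≥ 1: 2.5578…, 2.6972…, 0.5742, 0.090533… → sum = 5.919733…
V_1 = 5.919733… / l_1 = 5.919733… / 0.947333… = 6.248839… → 6.25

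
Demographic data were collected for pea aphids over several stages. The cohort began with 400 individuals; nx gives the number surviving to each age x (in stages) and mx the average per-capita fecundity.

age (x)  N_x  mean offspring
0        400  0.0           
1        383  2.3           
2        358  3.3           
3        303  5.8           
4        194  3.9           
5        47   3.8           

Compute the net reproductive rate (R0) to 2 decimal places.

11.89

lx = nx/n0 = nx/400: 1, 0.9575, 0.895, 0.7575, 0.485, 0.1175
lx·mx by age: 0, 2.20225, 2.9535, 4.3935, 1.8915, 0.4465
R0 = Σ lx·mx = 11.88725 → 11.89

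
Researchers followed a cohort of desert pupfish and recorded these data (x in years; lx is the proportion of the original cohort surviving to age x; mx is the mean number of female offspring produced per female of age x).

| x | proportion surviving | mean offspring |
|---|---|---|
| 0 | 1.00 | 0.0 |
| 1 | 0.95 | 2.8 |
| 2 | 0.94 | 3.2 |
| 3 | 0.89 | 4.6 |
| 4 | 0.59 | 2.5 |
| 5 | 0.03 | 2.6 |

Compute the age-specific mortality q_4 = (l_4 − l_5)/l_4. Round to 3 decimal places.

q_4 = (l_4 − l_5) / l_4 = (0.59 − 0.03) / 0.59
     = 0.56 / 0.59 = 0.949153… → 0.949

0.949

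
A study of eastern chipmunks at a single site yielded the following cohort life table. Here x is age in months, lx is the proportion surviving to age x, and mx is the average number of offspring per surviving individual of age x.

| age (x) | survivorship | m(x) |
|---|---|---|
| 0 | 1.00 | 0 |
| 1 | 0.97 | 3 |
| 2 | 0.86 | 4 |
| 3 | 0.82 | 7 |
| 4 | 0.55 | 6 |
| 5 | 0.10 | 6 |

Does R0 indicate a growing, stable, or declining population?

R0 = Σ lx·mx = 0 + 2.91 + 3.44 + 5.74 + 3.3 + 0.6 = 15.99
R0 > 1, so the population is growing.

growing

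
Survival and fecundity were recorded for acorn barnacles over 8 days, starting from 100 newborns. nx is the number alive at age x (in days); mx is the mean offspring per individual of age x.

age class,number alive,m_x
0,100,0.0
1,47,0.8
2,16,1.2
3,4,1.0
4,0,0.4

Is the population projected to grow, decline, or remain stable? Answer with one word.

declining

lx = nx/n0 = nx/100: 1, 0.47, 0.16, 0.04, 0
R0 = Σ lx·mx = 0 + 0.376 + 0.192 + 0.04 + 0 = 0.608
R0 < 1, so the population is declining.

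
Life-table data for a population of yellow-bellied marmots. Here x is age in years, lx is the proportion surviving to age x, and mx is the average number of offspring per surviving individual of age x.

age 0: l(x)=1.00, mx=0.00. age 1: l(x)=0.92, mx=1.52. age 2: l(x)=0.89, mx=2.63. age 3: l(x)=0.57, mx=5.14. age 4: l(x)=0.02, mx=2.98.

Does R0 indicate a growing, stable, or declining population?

growing

R0 = Σ lx·mx = 0 + 1.3984 + 2.3407 + 2.9298 + 0.0596 = 6.7285
R0 > 1, so the population is growing.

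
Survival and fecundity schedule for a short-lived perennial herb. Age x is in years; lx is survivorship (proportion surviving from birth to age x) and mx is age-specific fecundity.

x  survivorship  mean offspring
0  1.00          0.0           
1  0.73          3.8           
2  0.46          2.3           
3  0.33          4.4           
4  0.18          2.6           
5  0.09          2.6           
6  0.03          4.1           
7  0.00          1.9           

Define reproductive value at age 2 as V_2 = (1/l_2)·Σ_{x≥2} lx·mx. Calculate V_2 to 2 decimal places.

7.25

lx·mx for x ≥ 2: 1.058, 1.452, 0.468, 0.234, 0.123, 0 → sum = 3.335
V_2 = 3.335 / l_2 = 3.335 / 0.46 = 7.25 → 7.25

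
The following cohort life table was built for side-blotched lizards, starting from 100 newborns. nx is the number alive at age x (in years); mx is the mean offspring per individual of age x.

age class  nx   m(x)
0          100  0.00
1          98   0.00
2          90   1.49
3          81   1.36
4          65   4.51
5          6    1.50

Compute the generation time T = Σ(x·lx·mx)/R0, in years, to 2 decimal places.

lx = nx/n0 = nx/100: 1, 0.98, 0.9, 0.81, 0.65, 0.06
lx·mx: 0, 0, 1.341, 1.1016, 2.9315, 0.09 → R0 = 5.4641
x·lx·mx: 0, 0, 2.682, 3.3048, 11.726, 0.45 → Σ = 18.1628
T = 18.1628 / 5.4641 = 3.324024… → 3.32

3.32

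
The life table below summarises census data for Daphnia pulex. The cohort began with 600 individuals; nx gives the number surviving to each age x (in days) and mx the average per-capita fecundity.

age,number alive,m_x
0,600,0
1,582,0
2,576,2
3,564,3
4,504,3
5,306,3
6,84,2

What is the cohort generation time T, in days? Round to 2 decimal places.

lx = nx/n0 = nx/600: 1, 0.97, 0.96, 0.94, 0.84, 0.51, 0.14
lx·mx: 0, 0, 1.92, 2.82, 2.52, 1.53, 0.28 → R0 = 9.07
x·lx·mx: 0, 0, 3.84, 8.46, 10.08, 7.65, 1.68 → Σ = 31.71
T = 31.71 / 9.07 = 3.496141… → 3.50

3.50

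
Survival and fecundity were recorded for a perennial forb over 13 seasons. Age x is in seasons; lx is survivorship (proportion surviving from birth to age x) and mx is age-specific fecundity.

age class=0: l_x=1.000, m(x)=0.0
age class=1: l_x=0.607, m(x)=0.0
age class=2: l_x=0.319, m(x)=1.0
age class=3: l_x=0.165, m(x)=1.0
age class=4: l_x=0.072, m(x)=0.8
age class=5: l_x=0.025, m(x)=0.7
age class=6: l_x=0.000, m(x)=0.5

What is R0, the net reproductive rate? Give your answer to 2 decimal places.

lx·mx by age: 0, 0, 0.319, 0.165, 0.0576, 0.0175, 0
R0 = Σ lx·mx = 0.5591 → 0.56

0.56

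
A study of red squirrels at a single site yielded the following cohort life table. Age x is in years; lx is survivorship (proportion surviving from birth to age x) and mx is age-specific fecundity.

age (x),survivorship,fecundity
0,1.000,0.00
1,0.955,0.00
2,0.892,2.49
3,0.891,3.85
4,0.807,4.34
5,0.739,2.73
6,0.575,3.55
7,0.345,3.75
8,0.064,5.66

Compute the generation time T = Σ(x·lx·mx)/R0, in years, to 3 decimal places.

4.239

lx·mx: 0, 0, 2.22108, 3.43035, 3.50238, 2.01747, 2.04125, 1.29375, 0.36224 → R0 = 14.86852
x·lx·mx: 0, 0, 4.44216, 10.29105, 14.00952, 10.08735, 12.2475, 9.05625, 2.89792 → Σ = 63.03175
T = 63.03175 / 14.86852 = 4.239275… → 4.239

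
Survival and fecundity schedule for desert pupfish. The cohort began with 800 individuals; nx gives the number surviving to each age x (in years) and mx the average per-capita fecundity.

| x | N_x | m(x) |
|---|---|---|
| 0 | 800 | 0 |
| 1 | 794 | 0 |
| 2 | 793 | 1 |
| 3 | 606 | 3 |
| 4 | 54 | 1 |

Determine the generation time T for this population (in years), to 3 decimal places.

lx = nx/n0 = nx/800: 1, 0.9925, 0.99125, 0.7575, 0.0675
lx·mx: 0, 0, 0.99125, 2.2725, 0.0675 → R0 = 3.33125
x·lx·mx: 0, 0, 1.9825, 6.8175, 0.27 → Σ = 9.07
T = 9.07 / 3.33125 = 2.722702… → 2.723

2.723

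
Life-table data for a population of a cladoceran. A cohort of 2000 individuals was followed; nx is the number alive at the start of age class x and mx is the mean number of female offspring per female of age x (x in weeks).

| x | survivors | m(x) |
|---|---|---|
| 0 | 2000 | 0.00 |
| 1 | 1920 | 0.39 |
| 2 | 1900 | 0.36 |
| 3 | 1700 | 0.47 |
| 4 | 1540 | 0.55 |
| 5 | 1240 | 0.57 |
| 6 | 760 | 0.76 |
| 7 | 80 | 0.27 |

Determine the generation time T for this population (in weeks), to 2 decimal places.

3.43

lx = nx/n0 = nx/2000: 1, 0.96, 0.95, 0.85, 0.77, 0.62, 0.38, 0.04
lx·mx: 0, 0.3744, 0.342, 0.3995, 0.4235, 0.3534, 0.2888, 0.0108 → R0 = 2.1924
x·lx·mx: 0, 0.3744, 0.684, 1.1985, 1.694, 1.767, 1.7328, 0.0756 → Σ = 7.5263
T = 7.5263 / 2.1924 = 3.432905… → 3.43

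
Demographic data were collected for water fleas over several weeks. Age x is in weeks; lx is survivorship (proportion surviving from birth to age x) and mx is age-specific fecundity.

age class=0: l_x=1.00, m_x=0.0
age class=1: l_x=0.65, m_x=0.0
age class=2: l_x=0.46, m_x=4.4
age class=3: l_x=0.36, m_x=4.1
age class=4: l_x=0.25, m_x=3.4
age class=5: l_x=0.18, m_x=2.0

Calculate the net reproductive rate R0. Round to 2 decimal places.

4.71

lx·mx by age: 0, 0, 2.024, 1.476, 0.85, 0.36
R0 = Σ lx·mx = 4.71 → 4.71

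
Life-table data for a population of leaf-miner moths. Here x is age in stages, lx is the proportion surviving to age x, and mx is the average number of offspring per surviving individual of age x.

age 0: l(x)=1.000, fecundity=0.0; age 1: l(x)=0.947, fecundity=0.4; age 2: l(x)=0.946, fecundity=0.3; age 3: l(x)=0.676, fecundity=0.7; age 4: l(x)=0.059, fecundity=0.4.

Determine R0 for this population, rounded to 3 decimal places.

lx·mx by age: 0, 0.3788, 0.2838, 0.4732, 0.0236
R0 = Σ lx·mx = 1.1594 → 1.159

1.159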